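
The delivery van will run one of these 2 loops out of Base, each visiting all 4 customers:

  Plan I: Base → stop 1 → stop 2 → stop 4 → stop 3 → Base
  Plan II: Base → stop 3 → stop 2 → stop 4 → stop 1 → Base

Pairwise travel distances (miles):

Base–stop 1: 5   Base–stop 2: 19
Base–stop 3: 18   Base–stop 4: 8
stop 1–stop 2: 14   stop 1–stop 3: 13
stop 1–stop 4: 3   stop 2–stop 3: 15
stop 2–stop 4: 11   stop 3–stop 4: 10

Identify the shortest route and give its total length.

52 miles — Plan II is the shortest.

Plan I: 5 + 14 + 11 + 10 + 18 = 58
Plan II: 18 + 15 + 11 + 3 + 5 = 52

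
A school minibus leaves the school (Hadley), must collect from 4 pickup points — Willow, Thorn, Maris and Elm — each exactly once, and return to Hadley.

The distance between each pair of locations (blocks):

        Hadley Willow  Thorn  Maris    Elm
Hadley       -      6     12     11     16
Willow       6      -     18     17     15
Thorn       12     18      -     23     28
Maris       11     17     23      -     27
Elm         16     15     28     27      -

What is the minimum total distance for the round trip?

There are 12 distinct closed tours to check (reversals are equivalent).
Hadley - Willow - Thorn - Maris - Elm - Hadley: 6+18+23+27+16 = 90
Hadley - Willow - Thorn - Elm - Maris - Hadley: 6+18+28+27+11 = 90
Hadley - Willow - Maris - Thorn - Elm - Hadley: 6+17+23+28+16 = 90
Hadley - Willow - Maris - Elm - Thorn - Hadley: 6+17+27+28+12 = 90
Hadley - Willow - Elm - Thorn - Maris - Hadley: 6+15+28+23+11 = 83
Hadley - Willow - Elm - Maris - Thorn - Hadley: 6+15+27+23+12 = 83
Hadley - Thorn - Willow - Maris - Elm - Hadley: 12+18+17+27+16 = 90
Hadley - Thorn - Willow - Elm - Maris - Hadley: 12+18+15+27+11 = 83
Hadley - Thorn - Maris - Willow - Elm - Hadley: 12+23+17+15+16 = 83
Hadley - Thorn - Elm - Willow - Maris - Hadley: 12+28+15+17+11 = 83
Hadley - Maris - Willow - Thorn - Elm - Hadley: 11+17+18+28+16 = 90
Hadley - Maris - Thorn - Willow - Elm - Hadley: 11+23+18+15+16 = 83
The minimum is 83.
One optimal route: Hadley → Willow → Elm → Thorn → Maris → Hadley (or its reverse).

83 blocks — the shortest possible round trip.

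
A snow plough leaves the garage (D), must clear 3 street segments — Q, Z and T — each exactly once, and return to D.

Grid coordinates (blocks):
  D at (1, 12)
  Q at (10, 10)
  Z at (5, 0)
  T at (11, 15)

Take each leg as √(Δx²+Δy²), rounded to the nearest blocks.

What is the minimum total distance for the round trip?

Minimum total distance: 39 blocks.

D→Q→Z→T→D: 9+11+16+10 = 46
D→Q→T→Z→D: 9+5+16+13 = 43
D→Z→Q→T→D: 13+11+5+10 = 39
The minimum is 39.
One optimal route: D → Z → Q → T → D (or its reverse).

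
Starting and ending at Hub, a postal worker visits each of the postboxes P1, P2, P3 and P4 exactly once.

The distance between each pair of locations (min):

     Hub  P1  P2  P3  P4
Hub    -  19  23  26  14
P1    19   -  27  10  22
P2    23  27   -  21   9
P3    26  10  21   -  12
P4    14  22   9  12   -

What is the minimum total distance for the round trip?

73 min — the shortest possible round trip.

Hub→P1→P2→P3→P4→Hub: 19+27+21+12+14 = 93
Hub→P1→P2→P4→P3→Hub: 19+27+9+12+26 = 93
Hub→P1→P3→P2→P4→Hub: 19+10+21+9+14 = 73
Hub→P1→P3→P4→P2→Hub: 19+10+12+9+23 = 73
Hub→P1→P4→P2→P3→Hub: 19+22+9+21+26 = 97
Hub→P1→P4→P3→P2→Hub: 19+22+12+21+23 = 97
Hub→P2→P1→P3→P4→Hub: 23+27+10+12+14 = 86
Hub→P2→P1→P4→P3→Hub: 23+27+22+12+26 = 110
Hub→P2→P3→P1→P4→Hub: 23+21+10+22+14 = 90
Hub→P2→P4→P1→P3→Hub: 23+9+22+10+26 = 90
Hub→P3→P1→P2→P4→Hub: 26+10+27+9+14 = 86
Hub→P3→P2→P1→P4→Hub: 26+21+27+22+14 = 110
The minimum is 73.
One optimal route: Hub → P1 → P3 → P2 → P4 → Hub (or its reverse).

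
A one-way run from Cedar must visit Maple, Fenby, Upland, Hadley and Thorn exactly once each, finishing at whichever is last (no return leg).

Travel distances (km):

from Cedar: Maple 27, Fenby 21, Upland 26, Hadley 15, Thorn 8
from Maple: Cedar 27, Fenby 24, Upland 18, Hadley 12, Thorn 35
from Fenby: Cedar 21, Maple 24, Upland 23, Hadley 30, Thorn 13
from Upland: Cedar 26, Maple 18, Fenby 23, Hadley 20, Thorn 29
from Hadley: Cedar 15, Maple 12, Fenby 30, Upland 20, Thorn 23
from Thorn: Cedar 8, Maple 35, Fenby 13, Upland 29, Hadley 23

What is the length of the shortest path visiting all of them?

Shortest open route: 74 km.

There are 5! = 120 possible orderings.
Cedar → Maple → Fenby → Upland → Hadley → Thorn: 27+24+23+20+23 = 117
Cedar → Maple → Fenby → Upland → Thorn → Hadley: 27+24+23+29+23 = 126
Cedar → Maple → Fenby → Hadley → Upland → Thorn: 27+24+30+20+29 = 130
Cedar → Maple → Fenby → Hadley → Thorn → Upland: 27+24+30+23+29 = 133
Cedar → Maple → Fenby → Thorn → Upland → Hadley: 27+24+13+29+20 = 113
Cedar → Maple → Fenby → Thorn → Hadley → Upland: 27+24+13+23+20 = 107
Cedar → Maple → Upland → Fenby → Hadley → Thorn: 27+18+23+30+23 = 121
Cedar → Maple → Upland → Fenby → Thorn → Hadley: 27+18+23+13+23 = 104
Cedar → Maple → Upland → Hadley → Fenby → Thorn: 27+18+20+30+13 = 108
Cedar → Maple → Upland → Hadley → Thorn → Fenby: 27+18+20+23+13 = 101
Cedar → Maple → Upland → Thorn → Fenby → Hadley: 27+18+29+13+30 = 117
Cedar → Maple → Upland → Thorn → Hadley → Fenby: 27+18+29+23+30 = 127
Cedar → Maple → Hadley → Fenby → Upland → Thorn: 27+12+30+23+29 = 121
Cedar → Maple → Hadley → Fenby → Thorn → Upland: 27+12+30+13+29 = 111
… (106 more)
Cedar → Thorn → Fenby → Upland → Maple → Hadley: 8+13+23+18+12 = 74  ← best
The minimum is 74.
One shortest path: Cedar → Thorn → Fenby → Upland → Maple → Hadley.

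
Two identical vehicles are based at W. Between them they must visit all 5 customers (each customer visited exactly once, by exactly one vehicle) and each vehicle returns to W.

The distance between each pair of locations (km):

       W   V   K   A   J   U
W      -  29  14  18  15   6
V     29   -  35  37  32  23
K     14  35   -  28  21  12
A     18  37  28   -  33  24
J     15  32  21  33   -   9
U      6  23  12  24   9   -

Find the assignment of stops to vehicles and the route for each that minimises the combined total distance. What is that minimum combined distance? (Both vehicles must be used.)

There are 2^4 − 1 = 15 ways to divide the 5 stops into two non-empty groups. For each, the best each vehicle can do is its own shortest tour through its group:
  {V} + {K, A, J, U}: 58 + 82 = 140
  {K} + {V, A, J, U}: 28 + 102 = 130
  {V, K} + {A, J, U}: 78 + 66 = 144
  {A} + {V, K, J, U}: 36 + 96 = 132
  {V, A} + {K, J, U}: 84 + 50 = 134
  {K, A} + {V, J, U}: 60 + 76 = 136
  … (15 splits in total)
Best: vehicle 1 W → K → W = 28; vehicle 2 W → A → V → J → U → W = 102; combined 130.

130 km — the smallest possible combined total.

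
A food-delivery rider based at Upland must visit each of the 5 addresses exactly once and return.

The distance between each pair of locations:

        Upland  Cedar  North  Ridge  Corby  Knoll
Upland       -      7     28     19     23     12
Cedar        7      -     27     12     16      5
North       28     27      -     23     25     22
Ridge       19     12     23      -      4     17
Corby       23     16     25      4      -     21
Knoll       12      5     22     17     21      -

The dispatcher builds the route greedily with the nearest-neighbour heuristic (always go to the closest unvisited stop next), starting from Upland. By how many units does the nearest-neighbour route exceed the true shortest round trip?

Upland: Cedar=7, Knoll=12, Ridge=19, Corby=23, North=28 ⇒ Cedar
Cedar: Knoll=5, Ridge=12, Corby=16, North=27 ⇒ Knoll
Knoll: Ridge=17, Corby=21, North=22 ⇒ Ridge
Ridge: Corby=4, North=23 ⇒ Corby
Corby: North=25 ⇒ North
NN route Upland → Cedar → Knoll → Ridge → Corby → North → Upland costs 86.
Optimal: Upland → Cedar → Ridge → Corby → North → Knoll → Upland costs 82 (by enumerating all 60 distinct tours).
Excess = 86 − 82 = 4.

The nearest-neighbour route is 4 longer than optimal.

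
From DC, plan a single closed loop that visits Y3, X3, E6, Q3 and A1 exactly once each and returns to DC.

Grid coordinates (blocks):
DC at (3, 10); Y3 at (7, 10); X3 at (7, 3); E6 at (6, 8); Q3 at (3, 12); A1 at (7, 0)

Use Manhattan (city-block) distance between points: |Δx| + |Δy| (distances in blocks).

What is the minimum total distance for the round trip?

Minimum total distance: 32 blocks.

There are 60 distinct closed tours to check (reversals are equivalent).
DC-Y3-X3-E6-Q3-A1-DC: 4+7+6+7+16+14 = 54
DC-Y3-X3-E6-A1-Q3-DC: 4+7+6+9+16+2 = 44
DC-Y3-X3-Q3-E6-A1-DC: 4+7+13+7+9+14 = 54
DC-Y3-X3-Q3-A1-E6-DC: 4+7+13+16+9+5 = 54
DC-Y3-X3-A1-E6-Q3-DC: 4+7+3+9+7+2 = 32
DC-Y3-X3-A1-Q3-E6-DC: 4+7+3+16+7+5 = 42
DC-Y3-E6-X3-Q3-A1-DC: 4+3+6+13+16+14 = 56
DC-Y3-E6-X3-A1-Q3-DC: 4+3+6+3+16+2 = 34
DC-Y3-E6-Q3-X3-A1-DC: 4+3+7+13+3+14 = 44
DC-Y3-E6-Q3-A1-X3-DC: 4+3+7+16+3+11 = 44
DC-Y3-E6-A1-X3-Q3-DC: 4+3+9+3+13+2 = 34
DC-Y3-E6-A1-Q3-X3-DC: 4+3+9+16+13+11 = 56
DC-Y3-Q3-X3-E6-A1-DC: 4+6+13+6+9+14 = 52
DC-Y3-Q3-X3-A1-E6-DC: 4+6+13+3+9+5 = 40
… (46 more)
The minimum is 32.
One optimal route: DC → Y3 → X3 → A1 → E6 → Q3 → DC (or its reverse).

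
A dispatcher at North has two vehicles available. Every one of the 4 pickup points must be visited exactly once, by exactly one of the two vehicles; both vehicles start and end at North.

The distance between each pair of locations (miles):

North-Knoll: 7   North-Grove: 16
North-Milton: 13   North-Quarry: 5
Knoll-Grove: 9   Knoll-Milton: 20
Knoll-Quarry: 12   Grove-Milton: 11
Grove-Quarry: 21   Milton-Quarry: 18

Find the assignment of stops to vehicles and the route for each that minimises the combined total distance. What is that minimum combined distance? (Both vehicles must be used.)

There are 2^3 − 1 = 7 ways to divide the 4 stops into two non-empty groups. For each, the best each vehicle can do is its own shortest tour through its group:
  {Knoll} + {Grove, Milton, Quarry}: 14 + 50 = 64
  {Grove} + {Knoll, Milton, Quarry}: 32 + 50 = 82
  {Knoll, Grove} + {Milton, Quarry}: 32 + 36 = 68
  {Milton} + {Knoll, Grove, Quarry}: 26 + 42 = 68
  {Knoll, Milton} + {Grove, Quarry}: 40 + 42 = 82
  {Grove, Milton} + {Knoll, Quarry}: 40 + 24 = 64
  … (7 splits in total)
  {Knoll, Grove, Milton} + {Quarry}: 40 + 10 = 50  ← best
Best: vehicle 1 North → Knoll → Grove → Milton → North = 40; vehicle 2 North → Quarry → North = 10; combined 50.

Minimum combined distance: 50 miles.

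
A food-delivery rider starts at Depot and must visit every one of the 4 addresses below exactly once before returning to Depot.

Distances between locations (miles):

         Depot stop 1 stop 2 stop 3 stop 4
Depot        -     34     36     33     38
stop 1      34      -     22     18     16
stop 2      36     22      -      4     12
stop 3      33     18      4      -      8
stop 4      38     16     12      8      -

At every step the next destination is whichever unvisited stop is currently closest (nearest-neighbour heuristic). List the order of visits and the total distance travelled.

From Depot: distances to unvisited — stop 3=33, stop 1=34, stop 2=36, stop 4=38. Nearest is stop 3 (33).
From stop 3: distances to unvisited — stop 2=4, stop 4=8, stop 1=18. Nearest is stop 2 (4).
From stop 2: distances to unvisited — stop 4=12, stop 1=22. Nearest is stop 4 (12).
From stop 4: distances to unvisited — stop 1=16. Nearest is stop 1 (16).
Return stop 1→Depot: 34.
Total = 33 + 4 + 12 + 16 + 34 = 99.

99 miles along Depot → stop 3 → stop 2 → stop 4 → stop 1 → Depot.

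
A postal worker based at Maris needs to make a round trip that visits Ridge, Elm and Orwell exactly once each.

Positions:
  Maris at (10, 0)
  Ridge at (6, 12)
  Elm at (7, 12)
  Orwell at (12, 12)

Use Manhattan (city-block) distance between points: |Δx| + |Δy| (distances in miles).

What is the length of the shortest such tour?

36 miles — the shortest possible round trip.

Maris → Ridge → Elm → Orwell → Maris: 16+1+5+14 = 36
Maris → Ridge → Orwell → Elm → Maris: 16+6+5+15 = 42
Maris → Elm → Ridge → Orwell → Maris: 15+1+6+14 = 36
The minimum is 36.
One optimal route: Maris → Ridge → Elm → Orwell → Maris (or its reverse).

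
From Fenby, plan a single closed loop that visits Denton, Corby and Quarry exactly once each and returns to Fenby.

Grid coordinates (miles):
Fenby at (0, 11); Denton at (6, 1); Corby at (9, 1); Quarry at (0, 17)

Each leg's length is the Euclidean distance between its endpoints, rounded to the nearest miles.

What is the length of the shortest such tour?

Shortest round trip = 39 miles.

Fenby → Denton → Corby → Quarry → Fenby: 12+3+18+6 = 39
Fenby → Denton → Quarry → Corby → Fenby: 12+17+18+13 = 60
Fenby → Corby → Denton → Quarry → Fenby: 13+3+17+6 = 39
The minimum is 39.
One optimal route: Fenby → Denton → Corby → Quarry → Fenby (or its reverse).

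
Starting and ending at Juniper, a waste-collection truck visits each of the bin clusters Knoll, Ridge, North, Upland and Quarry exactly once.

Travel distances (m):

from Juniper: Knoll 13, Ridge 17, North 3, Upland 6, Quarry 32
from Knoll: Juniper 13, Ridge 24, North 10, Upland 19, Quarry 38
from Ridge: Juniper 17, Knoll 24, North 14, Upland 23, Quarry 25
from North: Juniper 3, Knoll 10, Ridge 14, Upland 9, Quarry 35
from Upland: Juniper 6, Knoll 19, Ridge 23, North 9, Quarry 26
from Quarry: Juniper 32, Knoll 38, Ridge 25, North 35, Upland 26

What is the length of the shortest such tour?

Shortest round trip = 94 m.

Juniper - Knoll - Ridge - North - Upland - Quarry - Juniper: 13+24+14+9+26+32 = 118
Juniper - Knoll - Ridge - North - Quarry - Upland - Juniper: 13+24+14+35+26+6 = 118
Juniper - Knoll - Ridge - Upland - North - Quarry - Juniper: 13+24+23+9+35+32 = 136
Juniper - Knoll - Ridge - Upland - Quarry - North - Juniper: 13+24+23+26+35+3 = 124
Juniper - Knoll - Ridge - Quarry - North - Upland - Juniper: 13+24+25+35+9+6 = 112
Juniper - Knoll - Ridge - Quarry - Upland - North - Juniper: 13+24+25+26+9+3 = 100
Juniper - Knoll - North - Ridge - Upland - Quarry - Juniper: 13+10+14+23+26+32 = 118
Juniper - Knoll - North - Ridge - Quarry - Upland - Juniper: 13+10+14+25+26+6 = 94
Juniper - Knoll - North - Upland - Ridge - Quarry - Juniper: 13+10+9+23+25+32 = 112
Juniper - Knoll - North - Upland - Quarry - Ridge - Juniper: 13+10+9+26+25+17 = 100
Juniper - Knoll - North - Quarry - Ridge - Upland - Juniper: 13+10+35+25+23+6 = 112
Juniper - Knoll - North - Quarry - Upland - Ridge - Juniper: 13+10+35+26+23+17 = 124
Juniper - Knoll - Upland - Ridge - North - Quarry - Juniper: 13+19+23+14+35+32 = 136
Juniper - Knoll - Upland - Ridge - Quarry - North - Juniper: 13+19+23+25+35+3 = 118
… (46 more)
The minimum is 94.
One optimal route: Juniper → Knoll → North → Ridge → Quarry → Upland → Juniper (or its reverse).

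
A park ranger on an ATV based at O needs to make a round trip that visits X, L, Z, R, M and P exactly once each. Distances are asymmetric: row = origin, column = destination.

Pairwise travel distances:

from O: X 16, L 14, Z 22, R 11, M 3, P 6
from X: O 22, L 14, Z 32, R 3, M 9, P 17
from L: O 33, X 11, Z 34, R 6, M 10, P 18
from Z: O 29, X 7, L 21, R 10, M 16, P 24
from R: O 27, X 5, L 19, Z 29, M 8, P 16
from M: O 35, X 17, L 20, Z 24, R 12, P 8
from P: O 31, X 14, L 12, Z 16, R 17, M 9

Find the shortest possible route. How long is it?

O-X-L-Z-R-M-P-O: 16+14+34+10+8+8+31 = 121
O-X-L-Z-R-P-M-O: 16+14+34+10+16+9+35 = 134
O-X-L-Z-M-R-P-O: 16+14+34+16+12+16+31 = 139
O-X-L-Z-M-P-R-O: 16+14+34+16+8+17+27 = 132
O-X-L-Z-P-R-M-O: 16+14+34+24+17+8+35 = 148
O-X-L-Z-P-M-R-O: 16+14+34+24+9+12+27 = 136
O-X-L-R-Z-M-P-O: 16+14+6+29+16+8+31 = 120
O-X-L-R-Z-P-M-O: 16+14+6+29+24+9+35 = 133
… (712 more)
O-L-R-M-P-Z-X-O: 14+6+8+8+16+7+22 = 81  ← best
The minimum is 81.
One optimal route: O → L → R → M → P → Z → X → O.

Shortest round trip = 81.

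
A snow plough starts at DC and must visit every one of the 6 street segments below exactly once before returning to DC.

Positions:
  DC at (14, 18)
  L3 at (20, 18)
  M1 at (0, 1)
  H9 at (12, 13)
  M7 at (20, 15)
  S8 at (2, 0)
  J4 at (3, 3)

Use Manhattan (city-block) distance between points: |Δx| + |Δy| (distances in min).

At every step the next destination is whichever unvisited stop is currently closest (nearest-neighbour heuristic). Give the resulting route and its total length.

76 min along DC → L3 → M7 → H9 → J4 → S8 → M1 → DC.

At DC the remaining stops are L3 6, H9 7, M7 9, J4 26, S8 30, M1 31; go to L3.
At L3 the remaining stops are M7 3, H9 13, J4 32, S8 36, M1 37; go to M7.
At M7 the remaining stops are H9 10, J4 29, S8 33, M1 34; go to H9.
At H9 the remaining stops are J4 19, S8 23, M1 24; go to J4.
At J4 the remaining stops are S8 4, M1 5; go to S8.
At S8 the remaining stops are M1 3; go to M1.
Return M1→DC: 31.
Total = 6 + 3 + 10 + 19 + 4 + 3 + 31 = 76.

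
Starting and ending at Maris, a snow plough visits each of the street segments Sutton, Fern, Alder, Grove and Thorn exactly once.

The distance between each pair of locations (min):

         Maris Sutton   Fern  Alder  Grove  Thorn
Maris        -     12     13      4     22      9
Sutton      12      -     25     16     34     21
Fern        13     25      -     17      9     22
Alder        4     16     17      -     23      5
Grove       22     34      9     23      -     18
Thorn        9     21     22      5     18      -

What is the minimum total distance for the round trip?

With 5 stops there are 5!/2 = 60 distinct round trips (a route and its reverse cost the same).
Maris → Sutton → Fern → Alder → Grove → Thorn → Maris: 12+25+17+23+18+9 = 104
Maris → Sutton → Fern → Alder → Thorn → Grove → Maris: 12+25+17+5+18+22 = 99
Maris → Sutton → Fern → Grove → Alder → Thorn → Maris: 12+25+9+23+5+9 = 83
Maris → Sutton → Fern → Grove → Thorn → Alder → Maris: 12+25+9+18+5+4 = 73
Maris → Sutton → Fern → Thorn → Alder → Grove → Maris: 12+25+22+5+23+22 = 109
Maris → Sutton → Fern → Thorn → Grove → Alder → Maris: 12+25+22+18+23+4 = 104
Maris → Sutton → Alder → Fern → Grove → Thorn → Maris: 12+16+17+9+18+9 = 81
Maris → Sutton → Alder → Fern → Thorn → Grove → Maris: 12+16+17+22+18+22 = 107
Maris → Sutton → Alder → Grove → Fern → Thorn → Maris: 12+16+23+9+22+9 = 91
Maris → Sutton → Alder → Grove → Thorn → Fern → Maris: 12+16+23+18+22+13 = 104
Maris → Sutton → Alder → Thorn → Fern → Grove → Maris: 12+16+5+22+9+22 = 86
Maris → Sutton → Alder → Thorn → Grove → Fern → Maris: 12+16+5+18+9+13 = 73
Maris → Sutton → Grove → Fern → Alder → Thorn → Maris: 12+34+9+17+5+9 = 86
Maris → Sutton → Grove → Fern → Thorn → Alder → Maris: 12+34+9+22+5+4 = 86
… (46 more)
The minimum is 73.
One optimal route: Maris → Sutton → Fern → Grove → Thorn → Alder → Maris (or its reverse).

73 min — the shortest possible round trip.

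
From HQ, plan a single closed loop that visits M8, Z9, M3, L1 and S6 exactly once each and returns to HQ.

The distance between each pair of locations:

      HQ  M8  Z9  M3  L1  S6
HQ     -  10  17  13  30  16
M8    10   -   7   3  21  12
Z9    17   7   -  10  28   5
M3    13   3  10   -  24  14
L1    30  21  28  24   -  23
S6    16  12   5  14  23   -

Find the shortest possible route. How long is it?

With 5 stops there are 5!/2 = 60 distinct round trips (a route and its reverse cost the same).
HQ-M8-Z9-M3-L1-S6-HQ: 10+7+10+24+23+16 = 90
HQ-M8-Z9-M3-S6-L1-HQ: 10+7+10+14+23+30 = 94
HQ-M8-Z9-L1-M3-S6-HQ: 10+7+28+24+14+16 = 99
HQ-M8-Z9-L1-S6-M3-HQ: 10+7+28+23+14+13 = 95
HQ-M8-Z9-S6-M3-L1-HQ: 10+7+5+14+24+30 = 90
HQ-M8-Z9-S6-L1-M3-HQ: 10+7+5+23+24+13 = 82
HQ-M8-M3-Z9-L1-S6-HQ: 10+3+10+28+23+16 = 90
HQ-M8-M3-Z9-S6-L1-HQ: 10+3+10+5+23+30 = 81
HQ-M8-M3-L1-Z9-S6-HQ: 10+3+24+28+5+16 = 86
HQ-M8-M3-L1-S6-Z9-HQ: 10+3+24+23+5+17 = 82
HQ-M8-M3-S6-Z9-L1-HQ: 10+3+14+5+28+30 = 90
HQ-M8-M3-S6-L1-Z9-HQ: 10+3+14+23+28+17 = 95
HQ-M8-L1-Z9-M3-S6-HQ: 10+21+28+10+14+16 = 99
HQ-M8-L1-Z9-S6-M3-HQ: 10+21+28+5+14+13 = 91
… (46 more)
The minimum is 81.
One optimal route: HQ → M8 → M3 → Z9 → S6 → L1 → HQ (or its reverse).

Shortest round trip = 81.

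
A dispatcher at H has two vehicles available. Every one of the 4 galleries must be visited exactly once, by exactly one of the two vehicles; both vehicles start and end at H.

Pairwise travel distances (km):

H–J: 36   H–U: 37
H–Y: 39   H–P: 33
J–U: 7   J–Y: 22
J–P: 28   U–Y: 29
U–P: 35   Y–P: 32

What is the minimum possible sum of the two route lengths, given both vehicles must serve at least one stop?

171 km — the smallest possible combined total.

There are 2^3 − 1 = 7 ways to divide the 4 stops into two non-empty groups. For each, the best each vehicle can do is its own shortest tour through its group:
  {J} + {U, Y, P}: 72 + 131 = 203
  {U} + {J, Y, P}: 74 + 122 = 196
  {J, U} + {Y, P}: 80 + 104 = 184
  {Y} + {J, U, P}: 78 + 105 = 183
  {J, Y} + {U, P}: 97 + 105 = 202
  {U, Y} + {J, P}: 105 + 97 = 202
  … (7 splits in total)
  {J, U, Y} + {P}: 105 + 66 = 171  ← best
Best: vehicle 1 H → U → J → Y → H = 105; vehicle 2 H → P → H = 66; combined 171.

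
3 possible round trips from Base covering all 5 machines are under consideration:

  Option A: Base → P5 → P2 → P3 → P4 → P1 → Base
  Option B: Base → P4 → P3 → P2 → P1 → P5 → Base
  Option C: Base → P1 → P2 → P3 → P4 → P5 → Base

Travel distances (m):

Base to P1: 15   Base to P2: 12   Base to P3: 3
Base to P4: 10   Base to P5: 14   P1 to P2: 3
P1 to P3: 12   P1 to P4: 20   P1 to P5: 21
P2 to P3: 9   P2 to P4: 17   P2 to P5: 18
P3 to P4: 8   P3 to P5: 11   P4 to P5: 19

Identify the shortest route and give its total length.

Option A: 14 + 18 + 9 + 8 + 20 + 15 = 84
Option B: 10 + 8 + 9 + 3 + 21 + 14 = 65
Option C: 15 + 3 + 9 + 8 + 19 + 14 = 68

Shortest is Option B, total 65 m.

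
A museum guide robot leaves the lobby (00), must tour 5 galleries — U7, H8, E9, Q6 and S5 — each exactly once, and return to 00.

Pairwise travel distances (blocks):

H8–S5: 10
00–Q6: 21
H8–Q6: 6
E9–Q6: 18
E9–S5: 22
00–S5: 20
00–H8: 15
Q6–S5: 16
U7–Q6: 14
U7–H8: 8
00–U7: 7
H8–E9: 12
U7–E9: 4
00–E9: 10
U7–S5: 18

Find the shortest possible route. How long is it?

There are 60 distinct closed tours to check (reversals are equivalent).
00 - U7 - H8 - E9 - Q6 - S5 - 00: 7+8+12+18+16+20 = 81
00 - U7 - H8 - E9 - S5 - Q6 - 00: 7+8+12+22+16+21 = 86
00 - U7 - H8 - Q6 - E9 - S5 - 00: 7+8+6+18+22+20 = 81
00 - U7 - H8 - Q6 - S5 - E9 - 00: 7+8+6+16+22+10 = 69
00 - U7 - H8 - S5 - E9 - Q6 - 00: 7+8+10+22+18+21 = 86
00 - U7 - H8 - S5 - Q6 - E9 - 00: 7+8+10+16+18+10 = 69
00 - U7 - E9 - H8 - Q6 - S5 - 00: 7+4+12+6+16+20 = 65
00 - U7 - E9 - H8 - S5 - Q6 - 00: 7+4+12+10+16+21 = 70
00 - U7 - E9 - Q6 - H8 - S5 - 00: 7+4+18+6+10+20 = 65
00 - U7 - E9 - Q6 - S5 - H8 - 00: 7+4+18+16+10+15 = 70
00 - U7 - E9 - S5 - H8 - Q6 - 00: 7+4+22+10+6+21 = 70
00 - U7 - E9 - S5 - Q6 - H8 - 00: 7+4+22+16+6+15 = 70
00 - U7 - Q6 - H8 - E9 - S5 - 00: 7+14+6+12+22+20 = 81
00 - U7 - Q6 - H8 - S5 - E9 - 00: 7+14+6+10+22+10 = 69
… (46 more)
00 - E9 - U7 - H8 - Q6 - S5 - 00: 10+4+8+6+16+20 = 64  ← best
The minimum is 64.
One optimal route: 00 → E9 → U7 → H8 → Q6 → S5 → 00 (or its reverse).

Shortest round trip = 64 blocks.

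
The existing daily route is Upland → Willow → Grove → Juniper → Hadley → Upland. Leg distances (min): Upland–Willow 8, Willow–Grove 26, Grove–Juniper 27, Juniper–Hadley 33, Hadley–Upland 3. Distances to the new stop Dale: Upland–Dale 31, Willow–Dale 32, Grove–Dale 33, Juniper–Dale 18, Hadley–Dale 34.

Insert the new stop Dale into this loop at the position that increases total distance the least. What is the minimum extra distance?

+19 min — insert Dale between Juniper and Hadley.

Insertion cost between consecutive stops i–j is d(i,Dale) + d(Dale,j) − d(i,j):
  between Upland and Willow: 31 + 32 − 8 = 55
  between Willow and Grove: 32 + 33 − 26 = 39
  between Grove and Juniper: 33 + 18 − 27 = 24
  between Juniper and Hadley: 18 + 34 − 33 = 19
  between Hadley and Upland: 34 + 31 − 3 = 62
Cheapest insertion is between Juniper and Hadley, adding 19.
New total = 97 + 19 = 116.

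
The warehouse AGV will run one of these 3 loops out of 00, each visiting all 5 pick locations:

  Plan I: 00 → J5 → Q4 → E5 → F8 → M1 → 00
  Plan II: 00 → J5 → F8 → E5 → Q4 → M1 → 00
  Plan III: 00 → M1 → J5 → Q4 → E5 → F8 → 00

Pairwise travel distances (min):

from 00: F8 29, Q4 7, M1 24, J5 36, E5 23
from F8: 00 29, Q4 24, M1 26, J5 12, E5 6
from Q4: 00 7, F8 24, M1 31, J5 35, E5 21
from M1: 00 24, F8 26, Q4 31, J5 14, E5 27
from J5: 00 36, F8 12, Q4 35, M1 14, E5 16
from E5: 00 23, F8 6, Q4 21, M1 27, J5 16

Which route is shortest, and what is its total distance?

Shortest is Plan III, total 129 min.

Plan I: 36 + 35 + 21 + 6 + 26 + 24 = 148
Plan II: 36 + 12 + 6 + 21 + 31 + 24 = 130
Plan III: 24 + 14 + 35 + 21 + 6 + 29 = 129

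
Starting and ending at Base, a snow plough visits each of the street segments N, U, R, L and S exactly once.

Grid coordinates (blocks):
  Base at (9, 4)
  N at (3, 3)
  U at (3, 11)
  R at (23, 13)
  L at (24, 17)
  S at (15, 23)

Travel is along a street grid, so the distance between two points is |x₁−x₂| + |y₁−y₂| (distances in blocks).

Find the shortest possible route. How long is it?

There are 60 distinct closed tours to check (reversals are equivalent).
Base-N-U-R-L-S-Base: 7+8+22+5+15+25 = 82
Base-N-U-R-S-L-Base: 7+8+22+18+15+28 = 98
Base-N-U-L-R-S-Base: 7+8+27+5+18+25 = 90
Base-N-U-L-S-R-Base: 7+8+27+15+18+23 = 98
Base-N-U-S-R-L-Base: 7+8+24+18+5+28 = 90
Base-N-U-S-L-R-Base: 7+8+24+15+5+23 = 82
Base-N-R-U-L-S-Base: 7+30+22+27+15+25 = 126
Base-N-R-U-S-L-Base: 7+30+22+24+15+28 = 126
Base-N-R-L-U-S-Base: 7+30+5+27+24+25 = 118
Base-N-R-L-S-U-Base: 7+30+5+15+24+13 = 94
Base-N-R-S-U-L-Base: 7+30+18+24+27+28 = 134
Base-N-R-S-L-U-Base: 7+30+18+15+27+13 = 110
Base-N-L-U-R-S-Base: 7+35+27+22+18+25 = 134
Base-N-L-U-S-R-Base: 7+35+27+24+18+23 = 134
… (46 more)
The minimum is 82.
One optimal route: Base → N → U → R → L → S → Base (or its reverse).

Shortest round trip = 82 blocks.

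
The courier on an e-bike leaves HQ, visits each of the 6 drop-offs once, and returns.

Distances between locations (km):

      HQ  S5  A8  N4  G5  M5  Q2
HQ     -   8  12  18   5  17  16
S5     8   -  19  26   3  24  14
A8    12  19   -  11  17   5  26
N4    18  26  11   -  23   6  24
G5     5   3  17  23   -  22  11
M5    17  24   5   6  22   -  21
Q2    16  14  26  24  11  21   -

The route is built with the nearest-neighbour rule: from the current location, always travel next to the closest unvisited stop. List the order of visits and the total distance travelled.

Total distance 77 km via the nearest-neighbour route HQ → G5 → S5 → Q2 → M5 → A8 → N4 → HQ.

At HQ the remaining stops are G5 5, S5 8, A8 12, Q2 16, M5 17, N4 18; go to G5.
At G5 the remaining stops are S5 3, Q2 11, A8 17, M5 22, N4 23; go to S5.
At S5 the remaining stops are Q2 14, A8 19, M5 24, N4 26; go to Q2.
At Q2 the remaining stops are M5 21, N4 24, A8 26; go to M5.
At M5 the remaining stops are A8 5, N4 6; go to A8.
At A8 the remaining stops are N4 11; go to N4.
Return N4→HQ: 18.
Total = 5 + 3 + 14 + 21 + 5 + 11 + 18 = 77.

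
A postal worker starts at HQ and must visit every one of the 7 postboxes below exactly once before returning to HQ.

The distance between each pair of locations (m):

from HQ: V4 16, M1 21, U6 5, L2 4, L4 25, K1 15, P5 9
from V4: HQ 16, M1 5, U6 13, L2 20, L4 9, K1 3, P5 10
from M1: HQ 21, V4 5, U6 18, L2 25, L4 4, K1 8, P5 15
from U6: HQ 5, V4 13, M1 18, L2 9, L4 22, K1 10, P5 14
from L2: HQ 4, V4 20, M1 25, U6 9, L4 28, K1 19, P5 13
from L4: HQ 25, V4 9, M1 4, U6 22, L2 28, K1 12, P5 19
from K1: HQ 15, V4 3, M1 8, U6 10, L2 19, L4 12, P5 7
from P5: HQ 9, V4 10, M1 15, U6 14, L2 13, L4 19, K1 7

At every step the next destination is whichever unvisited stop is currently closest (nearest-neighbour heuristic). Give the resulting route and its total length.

Nearest-neighbour total = 63 m; route HQ → L2 → U6 → K1 → V4 → M1 → L4 → P5 → HQ.

From HQ: distances to unvisited — L2=4, U6=5, P5=9, K1=15, V4=16, M1=21, L4=25. Nearest is L2 (4).
From L2: distances to unvisited — U6=9, P5=13, K1=19, V4=20, M1=25, L4=28. Nearest is U6 (9).
From U6: distances to unvisited — K1=10, V4=13, P5=14, M1=18, L4=22. Nearest is K1 (10).
From K1: distances to unvisited — V4=3, P5=7, M1=8, L4=12. Nearest is V4 (3).
From V4: distances to unvisited — M1=5, L4=9, P5=10. Nearest is M1 (5).
From M1: distances to unvisited — L4=4, P5=15. Nearest is L4 (4).
From L4: distances to unvisited — P5=19. Nearest is P5 (19).
Return P5→HQ: 9.
Total = 4 + 9 + 10 + 3 + 5 + 4 + 19 + 9 = 63.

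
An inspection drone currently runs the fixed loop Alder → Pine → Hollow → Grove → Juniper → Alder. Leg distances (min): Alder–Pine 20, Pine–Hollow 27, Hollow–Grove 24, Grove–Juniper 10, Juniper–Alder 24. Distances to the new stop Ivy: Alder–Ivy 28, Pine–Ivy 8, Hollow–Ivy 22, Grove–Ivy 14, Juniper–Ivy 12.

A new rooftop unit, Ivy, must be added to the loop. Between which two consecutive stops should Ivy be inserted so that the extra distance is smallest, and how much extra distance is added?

Insertion cost between consecutive stops i–j is d(i,Ivy) + d(Ivy,j) − d(i,j):
  between Alder and Pine: 28 + 8 − 20 = 16
  between Pine and Hollow: 8 + 22 − 27 = 3
  between Hollow and Grove: 22 + 14 − 24 = 12
  between Grove and Juniper: 14 + 12 − 10 = 16
  between Juniper and Alder: 12 + 28 − 24 = 16
Cheapest insertion is between Pine and Hollow, adding 3.
New total = 105 + 3 = 108.

Minimum extra distance: 3 min, inserting Ivy between Pine and Hollow.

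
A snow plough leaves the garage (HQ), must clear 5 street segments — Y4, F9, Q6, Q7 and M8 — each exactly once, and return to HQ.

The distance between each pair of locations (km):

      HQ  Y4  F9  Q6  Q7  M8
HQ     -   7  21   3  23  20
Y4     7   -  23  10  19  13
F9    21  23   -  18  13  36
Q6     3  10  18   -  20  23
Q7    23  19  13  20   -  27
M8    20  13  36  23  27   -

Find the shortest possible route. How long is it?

Shortest round trip = 81 km.

HQ → Y4 → F9 → Q6 → Q7 → M8 → HQ: 7+23+18+20+27+20 = 115
HQ → Y4 → F9 → Q6 → M8 → Q7 → HQ: 7+23+18+23+27+23 = 121
HQ → Y4 → F9 → Q7 → Q6 → M8 → HQ: 7+23+13+20+23+20 = 106
HQ → Y4 → F9 → Q7 → M8 → Q6 → HQ: 7+23+13+27+23+3 = 96
HQ → Y4 → F9 → M8 → Q6 → Q7 → HQ: 7+23+36+23+20+23 = 132
HQ → Y4 → F9 → M8 → Q7 → Q6 → HQ: 7+23+36+27+20+3 = 116
HQ → Y4 → Q6 → F9 → Q7 → M8 → HQ: 7+10+18+13+27+20 = 95
HQ → Y4 → Q6 → F9 → M8 → Q7 → HQ: 7+10+18+36+27+23 = 121
HQ → Y4 → Q6 → Q7 → F9 → M8 → HQ: 7+10+20+13+36+20 = 106
HQ → Y4 → Q6 → Q7 → M8 → F9 → HQ: 7+10+20+27+36+21 = 121
HQ → Y4 → Q6 → M8 → F9 → Q7 → HQ: 7+10+23+36+13+23 = 112
HQ → Y4 → Q6 → M8 → Q7 → F9 → HQ: 7+10+23+27+13+21 = 101
HQ → Y4 → Q7 → F9 → Q6 → M8 → HQ: 7+19+13+18+23+20 = 100
HQ → Y4 → Q7 → F9 → M8 → Q6 → HQ: 7+19+13+36+23+3 = 101
… (46 more)
HQ → Y4 → M8 → Q7 → F9 → Q6 → HQ: 7+13+27+13+18+3 = 81  ← best
The minimum is 81.
One optimal route: HQ → Y4 → M8 → Q7 → F9 → Q6 → HQ (or its reverse).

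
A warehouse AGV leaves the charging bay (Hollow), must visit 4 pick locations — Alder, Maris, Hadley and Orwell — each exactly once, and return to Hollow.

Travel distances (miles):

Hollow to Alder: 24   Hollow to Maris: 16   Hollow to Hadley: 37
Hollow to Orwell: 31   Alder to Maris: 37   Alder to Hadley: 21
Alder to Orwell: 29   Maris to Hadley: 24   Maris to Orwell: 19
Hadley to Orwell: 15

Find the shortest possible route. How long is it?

95 miles — the shortest possible round trip.

Hollow→Alder→Maris→Hadley→Orwell→Hollow: 24+37+24+15+31 = 131
Hollow→Alder→Maris→Orwell→Hadley→Hollow: 24+37+19+15+37 = 132
Hollow→Alder→Hadley→Maris→Orwell→Hollow: 24+21+24+19+31 = 119
Hollow→Alder→Hadley→Orwell→Maris→Hollow: 24+21+15+19+16 = 95
Hollow→Alder→Orwell→Maris→Hadley→Hollow: 24+29+19+24+37 = 133
Hollow→Alder→Orwell→Hadley→Maris→Hollow: 24+29+15+24+16 = 108
Hollow→Maris→Alder→Hadley→Orwell→Hollow: 16+37+21+15+31 = 120
Hollow→Maris→Alder→Orwell→Hadley→Hollow: 16+37+29+15+37 = 134
Hollow→Maris→Hadley→Alder→Orwell→Hollow: 16+24+21+29+31 = 121
Hollow→Maris→Orwell→Alder→Hadley→Hollow: 16+19+29+21+37 = 122
Hollow→Hadley→Alder→Maris→Orwell→Hollow: 37+21+37+19+31 = 145
Hollow→Hadley→Maris→Alder→Orwell→Hollow: 37+24+37+29+31 = 158
The minimum is 95.
One optimal route: Hollow → Alder → Hadley → Orwell → Maris → Hollow (or its reverse).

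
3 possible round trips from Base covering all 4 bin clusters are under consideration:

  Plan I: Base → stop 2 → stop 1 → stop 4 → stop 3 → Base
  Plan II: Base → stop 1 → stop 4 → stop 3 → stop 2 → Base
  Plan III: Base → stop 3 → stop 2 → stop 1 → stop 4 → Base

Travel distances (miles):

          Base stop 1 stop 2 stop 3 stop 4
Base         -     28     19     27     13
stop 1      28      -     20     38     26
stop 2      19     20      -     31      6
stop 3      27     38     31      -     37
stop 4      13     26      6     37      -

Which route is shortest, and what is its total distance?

Shortest is Plan III, total 117 miles.

Plan I: 19 + 20 + 26 + 37 + 27 = 129
Plan II: 28 + 26 + 37 + 31 + 19 = 141
Plan III: 27 + 31 + 20 + 26 + 13 = 117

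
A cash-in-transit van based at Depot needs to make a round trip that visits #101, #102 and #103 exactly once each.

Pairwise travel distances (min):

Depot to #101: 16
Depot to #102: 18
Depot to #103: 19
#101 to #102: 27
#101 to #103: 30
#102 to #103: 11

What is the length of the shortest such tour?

73 min — the shortest possible round trip.

With 3 stops there are 3!/2 = 3 distinct round trips (a route and its reverse cost the same).
Depot - #101 - #102 - #103 - Depot: 16+27+11+19 = 73
Depot - #101 - #103 - #102 - Depot: 16+30+11+18 = 75
Depot - #102 - #101 - #103 - Depot: 18+27+30+19 = 94
The minimum is 73.
One optimal route: Depot → #101 → #102 → #103 → Depot (or its reverse).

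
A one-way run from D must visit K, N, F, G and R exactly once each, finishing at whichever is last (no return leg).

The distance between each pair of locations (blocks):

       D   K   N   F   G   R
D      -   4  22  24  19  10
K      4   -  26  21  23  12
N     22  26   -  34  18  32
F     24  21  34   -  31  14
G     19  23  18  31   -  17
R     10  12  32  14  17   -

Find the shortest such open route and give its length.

There are 5! = 120 possible orderings.
D - K - N - F - G - R: 4+26+34+31+17 = 112
D - K - N - F - R - G: 4+26+34+14+17 = 95
D - K - N - G - F - R: 4+26+18+31+14 = 93
D - K - N - G - R - F: 4+26+18+17+14 = 79
D - K - N - R - F - G: 4+26+32+14+31 = 107
D - K - N - R - G - F: 4+26+32+17+31 = 110
D - K - F - N - G - R: 4+21+34+18+17 = 94
D - K - F - N - R - G: 4+21+34+32+17 = 108
D - K - F - G - N - R: 4+21+31+18+32 = 106
D - K - F - G - R - N: 4+21+31+17+32 = 105
D - K - F - R - N - G: 4+21+14+32+18 = 89
D - K - F - R - G - N: 4+21+14+17+18 = 74
D - K - G - N - F - R: 4+23+18+34+14 = 93
D - K - G - N - R - F: 4+23+18+32+14 = 91
… (106 more)
The minimum is 74.
One shortest path: D → K → F → R → G → N.

Shortest open route: 74 blocks.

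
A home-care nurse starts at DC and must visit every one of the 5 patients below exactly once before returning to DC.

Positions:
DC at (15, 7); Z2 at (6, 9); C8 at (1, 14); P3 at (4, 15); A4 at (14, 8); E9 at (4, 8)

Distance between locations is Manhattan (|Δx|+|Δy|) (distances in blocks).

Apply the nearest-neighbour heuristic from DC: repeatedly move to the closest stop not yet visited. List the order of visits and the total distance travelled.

DC → [A4:2 / Z2:11 / E9:12 / P3:19 / C8:21] → A4 (2)
A4 → [Z2:9 / E9:10 / P3:17 / C8:19] → Z2 (9)
Z2 → [E9:3 / P3:8 / C8:10] → E9 (3)
E9 → [P3:7 / C8:9] → P3 (7)
P3 → [C8:4] → C8 (4)
Return C8→DC: 21.
Total = 2 + 9 + 3 + 7 + 4 + 21 = 46.

Nearest-neighbour total = 46 blocks; route DC → A4 → Z2 → E9 → P3 → C8 → DC.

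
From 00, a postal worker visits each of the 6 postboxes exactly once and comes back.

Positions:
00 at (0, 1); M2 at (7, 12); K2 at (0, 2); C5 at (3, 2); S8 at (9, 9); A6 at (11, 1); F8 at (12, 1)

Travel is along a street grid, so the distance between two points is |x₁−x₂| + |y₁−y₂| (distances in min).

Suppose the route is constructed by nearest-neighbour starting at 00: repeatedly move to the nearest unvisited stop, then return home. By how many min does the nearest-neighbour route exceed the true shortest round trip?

From 00: K2=1, C5=4, A6=11, F8=12, S8=17, M2=18 → choose K2 (1).
From K2: C5=3, A6=12, F8=13, S8=16, M2=17 → choose C5 (3).
From C5: A6=9, F8=10, S8=13, M2=14 → choose A6 (9).
From A6: F8=1, S8=10, M2=15 → choose F8 (1).
From F8: S8=11, M2=16 → choose S8 (11).
From S8: M2=5 → choose M2 (5).
NN route 00 → K2 → C5 → A6 → F8 → S8 → M2 → 00 costs 48.
Optimal: 00 → K2 → C5 → M2 → S8 → A6 → F8 → 00 costs 46 (by enumerating all 360 distinct tours).
Excess = 48 − 46 = 2.

Excess over optimum: 2 min.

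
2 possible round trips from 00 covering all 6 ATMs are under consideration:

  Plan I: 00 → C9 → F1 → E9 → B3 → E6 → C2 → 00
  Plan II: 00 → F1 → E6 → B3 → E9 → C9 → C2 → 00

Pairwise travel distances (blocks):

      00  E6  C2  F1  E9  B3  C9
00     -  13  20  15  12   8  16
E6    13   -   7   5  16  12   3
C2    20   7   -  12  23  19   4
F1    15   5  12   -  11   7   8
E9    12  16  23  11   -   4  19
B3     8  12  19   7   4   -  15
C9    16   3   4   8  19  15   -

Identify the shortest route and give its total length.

Plan I: 16 + 8 + 11 + 4 + 12 + 7 + 20 = 78
Plan II: 15 + 5 + 12 + 4 + 19 + 4 + 20 = 79

78 blocks — Plan I is the shortest.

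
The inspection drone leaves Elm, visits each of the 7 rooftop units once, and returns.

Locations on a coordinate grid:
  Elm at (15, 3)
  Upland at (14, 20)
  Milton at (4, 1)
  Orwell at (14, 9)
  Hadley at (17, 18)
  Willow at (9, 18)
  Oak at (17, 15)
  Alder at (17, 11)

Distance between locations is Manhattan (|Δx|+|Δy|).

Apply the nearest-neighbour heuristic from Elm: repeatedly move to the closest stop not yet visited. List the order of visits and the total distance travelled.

At Elm the remaining stops are Orwell 7, Alder 10, Milton 13, Oak 14, Hadley 17, Upland 18, Willow 21; go to Orwell.
At Orwell the remaining stops are Alder 5, Oak 9, Upland 11, Hadley 12, Willow 14, Milton 18; go to Alder.
At Alder the remaining stops are Oak 4, Hadley 7, Upland 12, Willow 15, Milton 23; go to Oak.
At Oak the remaining stops are Hadley 3, Upland 8, Willow 11, Milton 27; go to Hadley.
At Hadley the remaining stops are Upland 5, Willow 8, Milton 30; go to Upland.
At Upland the remaining stops are Willow 7, Milton 29; go to Willow.
At Willow the remaining stops are Milton 22; go to Milton.
Return Milton→Elm: 13.
Total = 7 + 5 + 4 + 3 + 5 + 7 + 22 + 13 = 66.

66 along Elm → Orwell → Alder → Oak → Hadley → Upland → Willow → Milton → Elm.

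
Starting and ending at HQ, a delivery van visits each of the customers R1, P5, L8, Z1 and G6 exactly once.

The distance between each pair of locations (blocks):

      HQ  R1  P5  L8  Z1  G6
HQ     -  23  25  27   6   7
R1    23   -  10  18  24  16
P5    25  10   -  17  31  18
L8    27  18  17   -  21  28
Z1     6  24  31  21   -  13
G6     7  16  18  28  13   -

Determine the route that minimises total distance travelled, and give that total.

77 blocks — the shortest possible round trip.

HQ→R1→P5→L8→Z1→G6→HQ: 23+10+17+21+13+7 = 91
HQ→R1→P5→L8→G6→Z1→HQ: 23+10+17+28+13+6 = 97
HQ→R1→P5→Z1→L8→G6→HQ: 23+10+31+21+28+7 = 120
HQ→R1→P5→Z1→G6→L8→HQ: 23+10+31+13+28+27 = 132
HQ→R1→P5→G6→L8→Z1→HQ: 23+10+18+28+21+6 = 106
HQ→R1→P5→G6→Z1→L8→HQ: 23+10+18+13+21+27 = 112
HQ→R1→L8→P5→Z1→G6→HQ: 23+18+17+31+13+7 = 109
HQ→R1→L8→P5→G6→Z1→HQ: 23+18+17+18+13+6 = 95
HQ→R1→L8→Z1→P5→G6→HQ: 23+18+21+31+18+7 = 118
HQ→R1→L8→Z1→G6→P5→HQ: 23+18+21+13+18+25 = 118
HQ→R1→L8→G6→P5→Z1→HQ: 23+18+28+18+31+6 = 124
HQ→R1→L8→G6→Z1→P5→HQ: 23+18+28+13+31+25 = 138
HQ→R1→Z1→P5→L8→G6→HQ: 23+24+31+17+28+7 = 130
HQ→R1→Z1→P5→G6→L8→HQ: 23+24+31+18+28+27 = 151
… (46 more)
HQ→Z1→L8→P5→R1→G6→HQ: 6+21+17+10+16+7 = 77  ← best
The minimum is 77.
One optimal route: HQ → Z1 → L8 → P5 → R1 → G6 → HQ (or its reverse).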